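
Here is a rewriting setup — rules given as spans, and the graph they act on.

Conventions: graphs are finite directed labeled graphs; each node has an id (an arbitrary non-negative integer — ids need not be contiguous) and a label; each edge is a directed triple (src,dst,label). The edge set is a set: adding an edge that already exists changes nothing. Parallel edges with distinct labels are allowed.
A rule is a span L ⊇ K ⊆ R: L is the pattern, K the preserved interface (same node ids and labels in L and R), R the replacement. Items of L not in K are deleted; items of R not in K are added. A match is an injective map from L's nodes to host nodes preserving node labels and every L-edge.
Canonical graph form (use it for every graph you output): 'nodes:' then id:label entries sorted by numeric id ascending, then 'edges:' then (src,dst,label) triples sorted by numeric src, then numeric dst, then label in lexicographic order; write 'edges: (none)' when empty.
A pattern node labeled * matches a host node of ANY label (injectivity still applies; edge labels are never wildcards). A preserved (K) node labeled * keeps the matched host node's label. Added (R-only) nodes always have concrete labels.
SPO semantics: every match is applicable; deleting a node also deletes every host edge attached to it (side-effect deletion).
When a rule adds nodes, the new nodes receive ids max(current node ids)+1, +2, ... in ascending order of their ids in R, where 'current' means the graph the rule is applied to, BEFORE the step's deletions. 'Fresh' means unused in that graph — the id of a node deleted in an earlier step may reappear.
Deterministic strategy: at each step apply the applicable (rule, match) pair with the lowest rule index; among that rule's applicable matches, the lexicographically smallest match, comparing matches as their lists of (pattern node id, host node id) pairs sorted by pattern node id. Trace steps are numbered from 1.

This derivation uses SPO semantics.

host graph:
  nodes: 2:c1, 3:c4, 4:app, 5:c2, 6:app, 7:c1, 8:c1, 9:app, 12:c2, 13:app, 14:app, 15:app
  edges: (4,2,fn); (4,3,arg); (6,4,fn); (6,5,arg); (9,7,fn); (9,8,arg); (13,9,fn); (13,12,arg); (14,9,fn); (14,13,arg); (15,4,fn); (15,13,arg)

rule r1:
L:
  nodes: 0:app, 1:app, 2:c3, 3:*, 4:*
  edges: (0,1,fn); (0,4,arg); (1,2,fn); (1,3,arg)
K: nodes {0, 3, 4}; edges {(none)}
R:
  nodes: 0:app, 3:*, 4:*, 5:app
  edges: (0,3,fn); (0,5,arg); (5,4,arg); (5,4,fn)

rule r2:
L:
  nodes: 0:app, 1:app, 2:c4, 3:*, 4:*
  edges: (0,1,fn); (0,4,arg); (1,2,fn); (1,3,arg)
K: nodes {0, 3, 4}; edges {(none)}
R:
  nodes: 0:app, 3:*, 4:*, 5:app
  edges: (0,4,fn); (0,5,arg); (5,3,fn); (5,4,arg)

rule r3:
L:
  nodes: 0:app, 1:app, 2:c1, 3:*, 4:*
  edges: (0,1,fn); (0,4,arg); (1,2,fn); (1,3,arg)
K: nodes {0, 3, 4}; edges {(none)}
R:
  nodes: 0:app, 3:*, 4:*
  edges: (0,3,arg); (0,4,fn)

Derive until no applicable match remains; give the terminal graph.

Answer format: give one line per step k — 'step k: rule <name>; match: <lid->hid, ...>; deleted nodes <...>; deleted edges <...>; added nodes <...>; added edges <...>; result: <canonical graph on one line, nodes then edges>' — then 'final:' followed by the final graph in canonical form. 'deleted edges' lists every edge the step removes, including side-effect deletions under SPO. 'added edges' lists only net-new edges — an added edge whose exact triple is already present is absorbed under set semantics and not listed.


step 1: rule r3; match: 0->6, 1->4, 2->2, 3->3, 4->5; deleted nodes 2, 4; deleted edges (4,2,fn); (4,3,arg); (6,4,fn); (6,5,arg); (15,4,fn); added nodes (none); added edges (6,3,arg); (6,5,fn); result: nodes: 3:c4, 5:c2, 6:app, 7:c1, 8:c1, 9:app, 12:c2, 13:app, 14:app, 15:app edges: (6,3,arg); (6,5,fn); (9,7,fn); (9,8,arg); (13,9,fn); (13,12,arg); (14,9,fn); (14,13,arg); (15,13,arg)
step 2: rule r3; match: 0->13, 1->9, 2->7, 3->8, 4->12; deleted nodes 7, 9; deleted edges (9,7,fn); (9,8,arg); (13,9,fn); (13,12,arg); (14,9,fn); added nodes (none); added edges (13,8,arg); (13,12,fn); result: nodes: 3:c4, 5:c2, 6:app, 8:c1, 12:c2, 13:app, 14:app, 15:app edges: (6,3,arg); (6,5,fn); (13,8,arg); (13,12,fn); (14,13,arg); (15,13,arg)
final:
nodes: 3:c4, 5:c2, 6:app, 8:c1, 12:c2, 13:app, 14:app, 15:app
edges: (6,3,arg); (6,5,fn); (13,8,arg); (13,12,fn); (14,13,arg); (15,13,arg)


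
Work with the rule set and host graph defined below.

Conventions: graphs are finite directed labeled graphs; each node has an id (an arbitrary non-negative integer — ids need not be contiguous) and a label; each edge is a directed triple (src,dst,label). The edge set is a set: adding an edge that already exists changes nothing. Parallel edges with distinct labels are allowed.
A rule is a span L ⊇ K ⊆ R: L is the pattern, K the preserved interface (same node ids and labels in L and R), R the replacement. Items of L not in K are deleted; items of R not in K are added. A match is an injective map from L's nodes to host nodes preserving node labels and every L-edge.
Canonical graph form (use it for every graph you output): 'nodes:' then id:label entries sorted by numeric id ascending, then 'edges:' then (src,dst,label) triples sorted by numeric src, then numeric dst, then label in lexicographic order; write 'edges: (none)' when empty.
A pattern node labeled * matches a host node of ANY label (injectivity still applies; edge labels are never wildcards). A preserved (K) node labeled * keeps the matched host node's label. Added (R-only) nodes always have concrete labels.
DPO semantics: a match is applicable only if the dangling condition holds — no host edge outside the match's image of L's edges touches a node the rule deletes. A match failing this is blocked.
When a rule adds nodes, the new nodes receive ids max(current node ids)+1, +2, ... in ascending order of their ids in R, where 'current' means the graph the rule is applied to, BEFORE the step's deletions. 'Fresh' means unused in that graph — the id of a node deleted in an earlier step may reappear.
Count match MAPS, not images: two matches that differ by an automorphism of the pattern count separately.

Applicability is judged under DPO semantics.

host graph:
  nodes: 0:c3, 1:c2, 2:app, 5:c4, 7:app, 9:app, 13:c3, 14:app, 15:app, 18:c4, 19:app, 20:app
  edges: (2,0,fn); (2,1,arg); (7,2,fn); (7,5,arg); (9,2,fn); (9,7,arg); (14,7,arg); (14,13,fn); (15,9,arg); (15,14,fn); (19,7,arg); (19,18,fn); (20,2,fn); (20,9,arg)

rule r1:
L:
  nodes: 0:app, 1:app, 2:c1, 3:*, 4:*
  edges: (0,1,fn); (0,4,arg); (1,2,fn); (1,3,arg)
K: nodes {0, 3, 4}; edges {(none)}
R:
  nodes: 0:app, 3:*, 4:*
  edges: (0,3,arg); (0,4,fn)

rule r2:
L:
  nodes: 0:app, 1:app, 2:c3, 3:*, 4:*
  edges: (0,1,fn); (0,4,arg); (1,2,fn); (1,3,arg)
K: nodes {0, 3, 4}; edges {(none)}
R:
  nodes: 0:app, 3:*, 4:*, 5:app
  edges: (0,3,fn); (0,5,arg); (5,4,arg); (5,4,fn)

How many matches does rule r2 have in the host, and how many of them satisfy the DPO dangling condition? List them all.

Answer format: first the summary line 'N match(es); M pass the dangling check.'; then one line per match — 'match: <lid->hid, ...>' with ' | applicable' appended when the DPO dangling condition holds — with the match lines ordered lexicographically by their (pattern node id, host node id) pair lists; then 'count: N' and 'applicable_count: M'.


4 match(es); 1 pass the dangling check.
match: 0->7, 1->2, 2->0, 3->1, 4->5
match: 0->9, 1->2, 2->0, 3->1, 4->7
match: 0->15, 1->14, 2->13, 3->7, 4->9 | applicable
match: 0->20, 1->2, 2->0, 3->1, 4->9
count: 4
applicable_count: 1


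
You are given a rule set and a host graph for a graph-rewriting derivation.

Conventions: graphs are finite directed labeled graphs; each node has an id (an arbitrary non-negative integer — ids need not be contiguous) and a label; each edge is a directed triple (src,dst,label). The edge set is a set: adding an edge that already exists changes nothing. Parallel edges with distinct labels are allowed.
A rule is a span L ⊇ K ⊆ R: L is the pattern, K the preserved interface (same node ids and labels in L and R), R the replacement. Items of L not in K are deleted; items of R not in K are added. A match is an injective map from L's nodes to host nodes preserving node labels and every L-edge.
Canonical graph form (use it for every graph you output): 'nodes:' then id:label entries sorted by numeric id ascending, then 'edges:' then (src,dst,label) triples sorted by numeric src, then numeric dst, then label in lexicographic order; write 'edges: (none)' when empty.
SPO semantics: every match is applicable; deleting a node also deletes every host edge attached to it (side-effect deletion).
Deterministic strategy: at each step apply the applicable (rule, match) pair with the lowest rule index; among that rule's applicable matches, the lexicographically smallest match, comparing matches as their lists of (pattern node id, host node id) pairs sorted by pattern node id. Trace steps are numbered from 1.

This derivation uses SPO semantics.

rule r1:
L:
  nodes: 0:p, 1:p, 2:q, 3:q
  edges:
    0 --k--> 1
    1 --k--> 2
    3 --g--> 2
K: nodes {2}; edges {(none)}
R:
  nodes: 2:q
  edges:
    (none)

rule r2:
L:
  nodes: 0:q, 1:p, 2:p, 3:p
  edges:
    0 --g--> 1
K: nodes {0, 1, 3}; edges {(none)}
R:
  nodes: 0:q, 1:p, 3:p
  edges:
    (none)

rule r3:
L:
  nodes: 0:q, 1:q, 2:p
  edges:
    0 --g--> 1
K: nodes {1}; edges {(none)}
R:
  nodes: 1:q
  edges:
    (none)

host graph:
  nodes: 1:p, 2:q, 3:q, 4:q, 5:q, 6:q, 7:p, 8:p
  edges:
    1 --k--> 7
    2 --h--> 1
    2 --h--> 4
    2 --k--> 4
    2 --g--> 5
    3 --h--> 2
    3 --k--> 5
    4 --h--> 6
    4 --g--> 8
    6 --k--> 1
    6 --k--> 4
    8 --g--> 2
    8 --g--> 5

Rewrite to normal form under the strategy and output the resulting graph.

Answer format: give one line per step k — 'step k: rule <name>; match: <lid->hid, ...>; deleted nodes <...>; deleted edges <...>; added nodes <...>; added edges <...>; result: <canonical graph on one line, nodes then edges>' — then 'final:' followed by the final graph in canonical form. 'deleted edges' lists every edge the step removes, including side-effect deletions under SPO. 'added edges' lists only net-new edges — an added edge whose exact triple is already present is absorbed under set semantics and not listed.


step 1: rule r2; match: 0->4, 1->8, 2->1, 3->7; deleted nodes 1; deleted edges (1,7,k); (2,1,h); (4,8,g); (6,1,k); added nodes (none); added edges (none); result: nodes: 2:q, 3:q, 4:q, 5:q, 6:q, 7:p, 8:p edges: (2,4,h); (2,4,k); (2,5,g); (3,2,h); (3,5,k); (4,6,h); (6,4,k); (8,2,g); (8,5,g)
step 2: rule r3; match: 0->2, 1->5, 2->7; deleted nodes 2, 7; deleted edges (2,4,h); (2,4,k); (2,5,g); (3,2,h); (8,2,g); added nodes (none); added edges (none); result: nodes: 3:q, 4:q, 5:q, 6:q, 8:p edges: (3,5,k); (4,6,h); (6,4,k); (8,5,g)
final:
nodes: 3:q, 4:q, 5:q, 6:q, 8:p
edges: (3,5,k); (4,6,h); (6,4,k); (8,5,g)


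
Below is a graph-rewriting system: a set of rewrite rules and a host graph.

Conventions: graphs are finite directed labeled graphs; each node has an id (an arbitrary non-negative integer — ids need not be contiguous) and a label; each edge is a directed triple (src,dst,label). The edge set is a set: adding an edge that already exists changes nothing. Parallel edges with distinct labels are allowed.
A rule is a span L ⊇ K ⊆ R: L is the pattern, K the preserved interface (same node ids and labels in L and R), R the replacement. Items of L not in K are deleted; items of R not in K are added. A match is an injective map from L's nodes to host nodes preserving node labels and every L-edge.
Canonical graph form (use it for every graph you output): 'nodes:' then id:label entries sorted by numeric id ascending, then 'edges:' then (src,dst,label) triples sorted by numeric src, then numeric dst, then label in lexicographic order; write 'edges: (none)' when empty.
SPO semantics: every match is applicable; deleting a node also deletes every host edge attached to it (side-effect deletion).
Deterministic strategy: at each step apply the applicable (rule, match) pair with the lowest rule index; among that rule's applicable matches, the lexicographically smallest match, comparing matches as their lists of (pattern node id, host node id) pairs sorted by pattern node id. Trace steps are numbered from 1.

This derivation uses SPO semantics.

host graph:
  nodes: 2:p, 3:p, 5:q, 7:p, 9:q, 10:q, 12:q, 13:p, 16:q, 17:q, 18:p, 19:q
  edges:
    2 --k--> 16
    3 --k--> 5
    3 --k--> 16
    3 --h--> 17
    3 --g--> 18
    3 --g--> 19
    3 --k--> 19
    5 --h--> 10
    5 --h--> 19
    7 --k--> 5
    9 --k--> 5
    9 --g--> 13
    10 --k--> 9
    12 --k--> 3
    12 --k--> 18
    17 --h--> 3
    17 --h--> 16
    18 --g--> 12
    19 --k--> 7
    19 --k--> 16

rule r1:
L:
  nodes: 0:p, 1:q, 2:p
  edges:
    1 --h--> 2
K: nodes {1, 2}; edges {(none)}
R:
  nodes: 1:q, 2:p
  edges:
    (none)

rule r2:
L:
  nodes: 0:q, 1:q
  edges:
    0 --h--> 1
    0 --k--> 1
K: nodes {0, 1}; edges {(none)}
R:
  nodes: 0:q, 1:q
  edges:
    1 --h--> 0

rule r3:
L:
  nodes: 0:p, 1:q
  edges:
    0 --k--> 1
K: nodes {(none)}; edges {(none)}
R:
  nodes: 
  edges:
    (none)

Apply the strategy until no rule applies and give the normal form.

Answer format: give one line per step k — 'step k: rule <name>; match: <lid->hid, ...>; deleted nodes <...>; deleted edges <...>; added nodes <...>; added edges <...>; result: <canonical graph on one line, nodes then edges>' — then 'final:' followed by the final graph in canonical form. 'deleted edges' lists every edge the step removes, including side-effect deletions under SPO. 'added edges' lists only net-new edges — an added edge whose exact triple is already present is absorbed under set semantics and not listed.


step 1: rule r1; match: 0->2, 1->17, 2->3; deleted nodes 2; deleted edges (2,16,k); (17,3,h); added nodes (none); added edges (none); result: nodes: 3:p, 5:q, 7:p, 9:q, 10:q, 12:q, 13:p, 16:q, 17:q, 18:p, 19:q edges: (3,5,k); (3,16,k); (3,17,h); (3,18,g); (3,19,g); (3,19,k); (5,10,h); (5,19,h); (7,5,k); (9,5,k); (9,13,g); (10,9,k); (12,3,k); (12,18,k); (17,16,h); (18,12,g); (19,7,k); (19,16,k)
step 2: rule r3; match: 0->3, 1->5; deleted nodes 3, 5; deleted edges (3,5,k); (3,16,k); (3,17,h); (3,18,g); (3,19,g); (3,19,k); (5,10,h); (5,19,h); (7,5,k); (9,5,k); (12,3,k); added nodes (none); added edges (none); result: nodes: 7:p, 9:q, 10:q, 12:q, 13:p, 16:q, 17:q, 18:p, 19:q edges: (9,13,g); (10,9,k); (12,18,k); (17,16,h); (18,12,g); (19,7,k); (19,16,k)
final:
nodes: 7:p, 9:q, 10:q, 12:q, 13:p, 16:q, 17:q, 18:p, 19:q
edges: (9,13,g); (10,9,k); (12,18,k); (17,16,h); (18,12,g); (19,7,k); (19,16,k)


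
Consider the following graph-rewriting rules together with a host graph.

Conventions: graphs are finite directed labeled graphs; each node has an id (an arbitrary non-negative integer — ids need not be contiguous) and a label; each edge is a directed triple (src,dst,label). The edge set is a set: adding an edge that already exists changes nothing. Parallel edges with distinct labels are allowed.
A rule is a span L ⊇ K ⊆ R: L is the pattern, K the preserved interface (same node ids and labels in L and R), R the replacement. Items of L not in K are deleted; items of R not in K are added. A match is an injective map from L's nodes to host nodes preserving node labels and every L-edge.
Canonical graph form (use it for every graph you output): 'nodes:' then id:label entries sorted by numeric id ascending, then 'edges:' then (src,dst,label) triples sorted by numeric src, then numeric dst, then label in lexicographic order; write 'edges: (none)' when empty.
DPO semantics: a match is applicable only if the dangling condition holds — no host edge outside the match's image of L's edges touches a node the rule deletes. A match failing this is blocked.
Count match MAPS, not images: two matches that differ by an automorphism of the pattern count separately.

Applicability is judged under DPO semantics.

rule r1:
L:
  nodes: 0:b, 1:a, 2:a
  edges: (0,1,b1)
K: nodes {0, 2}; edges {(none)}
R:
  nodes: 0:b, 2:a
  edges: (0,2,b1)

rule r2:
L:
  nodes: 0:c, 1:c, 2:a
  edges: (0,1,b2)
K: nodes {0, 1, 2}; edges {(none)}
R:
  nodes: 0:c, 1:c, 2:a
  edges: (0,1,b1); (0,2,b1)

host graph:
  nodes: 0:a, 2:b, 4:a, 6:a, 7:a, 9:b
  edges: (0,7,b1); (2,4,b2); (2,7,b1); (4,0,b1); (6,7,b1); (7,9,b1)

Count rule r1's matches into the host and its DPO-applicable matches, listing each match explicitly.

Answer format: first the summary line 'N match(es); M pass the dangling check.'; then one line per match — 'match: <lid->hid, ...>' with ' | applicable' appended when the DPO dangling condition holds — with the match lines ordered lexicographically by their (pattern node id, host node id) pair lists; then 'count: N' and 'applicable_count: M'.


3 match(es); 0 pass the dangling check.
match: 0->2, 1->7, 2->0
match: 0->2, 1->7, 2->4
match: 0->2, 1->7, 2->6
count: 3
applicable_count: 0


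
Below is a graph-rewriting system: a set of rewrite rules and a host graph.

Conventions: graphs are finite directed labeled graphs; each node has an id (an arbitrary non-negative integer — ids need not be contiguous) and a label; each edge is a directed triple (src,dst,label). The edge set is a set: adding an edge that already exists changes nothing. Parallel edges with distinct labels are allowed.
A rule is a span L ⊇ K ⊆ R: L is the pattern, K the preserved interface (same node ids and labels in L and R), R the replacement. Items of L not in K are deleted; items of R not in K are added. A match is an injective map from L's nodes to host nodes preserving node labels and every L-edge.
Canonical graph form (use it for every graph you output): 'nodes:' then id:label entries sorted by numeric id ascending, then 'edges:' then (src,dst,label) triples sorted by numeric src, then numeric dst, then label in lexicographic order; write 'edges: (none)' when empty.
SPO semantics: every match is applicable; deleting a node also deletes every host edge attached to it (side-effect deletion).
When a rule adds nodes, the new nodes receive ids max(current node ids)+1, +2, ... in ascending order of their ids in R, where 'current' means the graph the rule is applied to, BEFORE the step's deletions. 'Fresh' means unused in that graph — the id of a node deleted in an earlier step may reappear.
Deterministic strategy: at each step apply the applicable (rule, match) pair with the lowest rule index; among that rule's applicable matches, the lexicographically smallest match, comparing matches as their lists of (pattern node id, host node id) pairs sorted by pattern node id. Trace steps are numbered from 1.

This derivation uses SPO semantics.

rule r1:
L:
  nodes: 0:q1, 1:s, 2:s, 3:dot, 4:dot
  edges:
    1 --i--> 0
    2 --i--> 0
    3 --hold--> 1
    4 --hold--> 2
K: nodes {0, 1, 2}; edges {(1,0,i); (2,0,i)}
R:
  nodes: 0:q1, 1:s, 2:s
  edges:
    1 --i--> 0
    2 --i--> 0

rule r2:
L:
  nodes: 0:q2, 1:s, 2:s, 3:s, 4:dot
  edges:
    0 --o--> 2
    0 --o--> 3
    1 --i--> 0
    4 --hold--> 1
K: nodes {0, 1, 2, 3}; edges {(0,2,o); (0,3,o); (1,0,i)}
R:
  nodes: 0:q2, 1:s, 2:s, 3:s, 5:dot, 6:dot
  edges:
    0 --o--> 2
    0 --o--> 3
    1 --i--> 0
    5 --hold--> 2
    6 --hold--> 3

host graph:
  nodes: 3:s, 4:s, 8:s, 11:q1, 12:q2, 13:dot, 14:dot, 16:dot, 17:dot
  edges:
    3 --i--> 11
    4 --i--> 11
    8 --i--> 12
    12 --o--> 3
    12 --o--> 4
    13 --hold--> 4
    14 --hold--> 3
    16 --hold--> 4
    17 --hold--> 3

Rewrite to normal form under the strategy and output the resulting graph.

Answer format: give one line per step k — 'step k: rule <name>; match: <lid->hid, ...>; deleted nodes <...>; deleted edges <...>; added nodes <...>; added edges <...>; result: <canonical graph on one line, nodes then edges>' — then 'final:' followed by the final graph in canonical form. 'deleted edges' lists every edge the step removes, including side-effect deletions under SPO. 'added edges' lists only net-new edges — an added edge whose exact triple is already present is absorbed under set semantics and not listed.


step 1: rule r1; match: 0->11, 1->3, 2->4, 3->14, 4->13; deleted nodes 13, 14; deleted edges (13,4,hold); (14,3,hold); added nodes (none); added edges (none); result: nodes: 3:s, 4:s, 8:s, 11:q1, 12:q2, 16:dot, 17:dot edges: (3,11,i); (4,11,i); (8,12,i); (12,3,o); (12,4,o); (16,4,hold); (17,3,hold)
step 2: rule r1; match: 0->11, 1->3, 2->4, 3->17, 4->16; deleted nodes 16, 17; deleted edges (16,4,hold); (17,3,hold); added nodes (none); added edges (none); result: nodes: 3:s, 4:s, 8:s, 11:q1, 12:q2 edges: (3,11,i); (4,11,i); (8,12,i); (12,3,o); (12,4,o)
final:
nodes: 3:s, 4:s, 8:s, 11:q1, 12:q2
edges: (3,11,i); (4,11,i); (8,12,i); (12,3,o); (12,4,o)


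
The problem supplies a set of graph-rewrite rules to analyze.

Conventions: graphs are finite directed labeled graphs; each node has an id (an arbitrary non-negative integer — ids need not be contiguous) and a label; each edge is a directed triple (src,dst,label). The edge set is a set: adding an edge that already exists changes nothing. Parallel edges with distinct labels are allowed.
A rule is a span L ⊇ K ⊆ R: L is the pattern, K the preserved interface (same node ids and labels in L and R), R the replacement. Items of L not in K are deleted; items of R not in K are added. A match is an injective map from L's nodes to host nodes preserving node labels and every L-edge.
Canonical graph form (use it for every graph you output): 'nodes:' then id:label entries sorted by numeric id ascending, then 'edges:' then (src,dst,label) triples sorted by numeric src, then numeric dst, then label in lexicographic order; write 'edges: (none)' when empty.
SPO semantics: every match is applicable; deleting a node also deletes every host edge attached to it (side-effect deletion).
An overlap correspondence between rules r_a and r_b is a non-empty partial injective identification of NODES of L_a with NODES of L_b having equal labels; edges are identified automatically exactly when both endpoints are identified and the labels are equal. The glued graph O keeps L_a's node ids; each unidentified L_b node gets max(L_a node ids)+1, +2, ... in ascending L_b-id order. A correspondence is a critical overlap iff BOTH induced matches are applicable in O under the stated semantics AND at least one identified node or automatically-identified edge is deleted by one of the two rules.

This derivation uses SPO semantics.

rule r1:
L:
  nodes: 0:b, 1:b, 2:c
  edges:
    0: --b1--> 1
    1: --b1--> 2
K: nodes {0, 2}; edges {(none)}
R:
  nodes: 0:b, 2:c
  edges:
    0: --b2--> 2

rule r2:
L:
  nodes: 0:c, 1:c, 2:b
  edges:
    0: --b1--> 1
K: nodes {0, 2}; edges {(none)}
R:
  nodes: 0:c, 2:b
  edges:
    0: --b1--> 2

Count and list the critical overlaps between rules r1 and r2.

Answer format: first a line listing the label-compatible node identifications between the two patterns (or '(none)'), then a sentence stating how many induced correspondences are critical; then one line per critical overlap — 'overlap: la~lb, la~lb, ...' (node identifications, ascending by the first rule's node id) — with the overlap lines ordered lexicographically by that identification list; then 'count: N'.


label-compatible node identifications between L(r1) and L(r2): 0~2, 1~2, 2~0, 2~1
5 of the induced correspondences are critical overlaps of r1 and r2.
overlap: 0~2, 2~1
overlap: 1~2
overlap: 1~2, 2~0
overlap: 1~2, 2~1
overlap: 2~1
count: 5


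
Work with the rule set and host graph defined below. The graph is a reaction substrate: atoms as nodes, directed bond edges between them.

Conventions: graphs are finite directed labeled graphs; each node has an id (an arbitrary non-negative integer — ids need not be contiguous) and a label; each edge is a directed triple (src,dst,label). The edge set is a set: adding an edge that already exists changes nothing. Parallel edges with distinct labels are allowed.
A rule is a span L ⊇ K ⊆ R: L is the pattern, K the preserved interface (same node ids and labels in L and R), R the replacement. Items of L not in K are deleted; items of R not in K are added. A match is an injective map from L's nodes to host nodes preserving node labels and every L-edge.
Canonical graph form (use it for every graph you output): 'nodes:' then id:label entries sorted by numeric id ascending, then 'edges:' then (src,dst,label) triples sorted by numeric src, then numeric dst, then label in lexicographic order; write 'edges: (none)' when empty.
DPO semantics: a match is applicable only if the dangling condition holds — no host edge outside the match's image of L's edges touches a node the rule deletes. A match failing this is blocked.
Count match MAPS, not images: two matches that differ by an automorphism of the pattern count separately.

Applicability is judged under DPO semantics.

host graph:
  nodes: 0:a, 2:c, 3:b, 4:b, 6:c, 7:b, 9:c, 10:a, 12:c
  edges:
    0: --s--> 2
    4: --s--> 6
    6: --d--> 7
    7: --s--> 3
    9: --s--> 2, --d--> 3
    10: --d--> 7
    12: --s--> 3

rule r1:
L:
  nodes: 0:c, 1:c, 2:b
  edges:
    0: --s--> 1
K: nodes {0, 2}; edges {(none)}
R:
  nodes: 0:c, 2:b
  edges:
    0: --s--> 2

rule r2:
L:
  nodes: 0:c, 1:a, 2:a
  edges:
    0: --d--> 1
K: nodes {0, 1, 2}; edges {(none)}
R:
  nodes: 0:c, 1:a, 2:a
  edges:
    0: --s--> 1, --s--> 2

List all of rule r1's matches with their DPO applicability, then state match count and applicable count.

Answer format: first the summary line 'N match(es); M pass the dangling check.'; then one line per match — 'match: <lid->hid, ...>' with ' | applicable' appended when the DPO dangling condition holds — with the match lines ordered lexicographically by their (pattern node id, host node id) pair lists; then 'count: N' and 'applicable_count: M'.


3 match(es); 0 pass the dangling check.
match: 0->9, 1->2, 2->3
match: 0->9, 1->2, 2->4
match: 0->9, 1->2, 2->7
count: 3
applicable_count: 0


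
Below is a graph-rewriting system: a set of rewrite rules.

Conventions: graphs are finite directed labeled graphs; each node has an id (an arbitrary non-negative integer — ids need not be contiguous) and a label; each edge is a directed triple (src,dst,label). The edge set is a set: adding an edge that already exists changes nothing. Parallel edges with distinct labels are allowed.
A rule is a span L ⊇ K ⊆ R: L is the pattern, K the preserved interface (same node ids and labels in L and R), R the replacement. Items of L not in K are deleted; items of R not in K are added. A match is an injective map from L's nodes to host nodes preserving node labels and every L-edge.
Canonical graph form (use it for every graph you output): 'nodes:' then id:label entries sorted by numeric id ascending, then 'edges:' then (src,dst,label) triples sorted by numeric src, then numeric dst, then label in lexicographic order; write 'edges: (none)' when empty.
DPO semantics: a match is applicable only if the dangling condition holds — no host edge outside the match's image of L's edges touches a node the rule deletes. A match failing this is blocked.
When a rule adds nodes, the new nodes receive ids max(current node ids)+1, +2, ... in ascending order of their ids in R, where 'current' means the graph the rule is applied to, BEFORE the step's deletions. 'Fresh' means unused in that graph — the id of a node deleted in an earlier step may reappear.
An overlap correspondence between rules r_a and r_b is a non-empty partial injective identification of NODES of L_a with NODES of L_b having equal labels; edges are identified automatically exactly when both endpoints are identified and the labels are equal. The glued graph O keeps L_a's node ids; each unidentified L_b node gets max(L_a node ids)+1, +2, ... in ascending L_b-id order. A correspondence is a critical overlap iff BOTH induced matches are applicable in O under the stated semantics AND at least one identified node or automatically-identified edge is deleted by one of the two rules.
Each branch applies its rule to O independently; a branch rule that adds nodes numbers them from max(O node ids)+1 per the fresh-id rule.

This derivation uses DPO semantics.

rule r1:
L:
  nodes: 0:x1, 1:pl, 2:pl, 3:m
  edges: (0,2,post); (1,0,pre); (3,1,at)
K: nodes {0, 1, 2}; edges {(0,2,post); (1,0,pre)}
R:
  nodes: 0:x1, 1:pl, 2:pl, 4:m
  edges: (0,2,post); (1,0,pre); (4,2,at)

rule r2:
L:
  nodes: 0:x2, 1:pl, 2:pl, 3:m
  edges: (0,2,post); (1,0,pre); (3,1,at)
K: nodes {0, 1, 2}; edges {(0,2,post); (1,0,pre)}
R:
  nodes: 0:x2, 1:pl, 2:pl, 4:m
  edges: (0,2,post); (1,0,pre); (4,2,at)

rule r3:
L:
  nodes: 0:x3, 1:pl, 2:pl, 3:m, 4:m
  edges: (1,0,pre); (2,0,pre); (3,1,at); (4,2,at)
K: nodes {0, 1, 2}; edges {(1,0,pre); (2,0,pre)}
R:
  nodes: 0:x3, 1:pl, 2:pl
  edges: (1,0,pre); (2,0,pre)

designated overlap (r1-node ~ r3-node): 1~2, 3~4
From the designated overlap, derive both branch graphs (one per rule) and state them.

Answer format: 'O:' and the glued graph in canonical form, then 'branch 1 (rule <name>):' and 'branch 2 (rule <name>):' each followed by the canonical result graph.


O:
nodes: 0:x1, 1:pl, 2:pl, 3:m, 4:x3, 5:pl, 6:m
edges: (0,2,post); (1,0,pre); (1,4,pre); (3,1,at); (5,4,pre); (6,5,at)
branch 1 (rule r1):
nodes: 0:x1, 1:pl, 2:pl, 4:x3, 5:pl, 6:m, 7:m
edges: (0,2,post); (1,0,pre); (1,4,pre); (5,4,pre); (6,5,at); (7,2,at)
branch 2 (rule r3):
nodes: 0:x1, 1:pl, 2:pl, 4:x3, 5:pl
edges: (0,2,post); (1,0,pre); (1,4,pre); (5,4,pre)


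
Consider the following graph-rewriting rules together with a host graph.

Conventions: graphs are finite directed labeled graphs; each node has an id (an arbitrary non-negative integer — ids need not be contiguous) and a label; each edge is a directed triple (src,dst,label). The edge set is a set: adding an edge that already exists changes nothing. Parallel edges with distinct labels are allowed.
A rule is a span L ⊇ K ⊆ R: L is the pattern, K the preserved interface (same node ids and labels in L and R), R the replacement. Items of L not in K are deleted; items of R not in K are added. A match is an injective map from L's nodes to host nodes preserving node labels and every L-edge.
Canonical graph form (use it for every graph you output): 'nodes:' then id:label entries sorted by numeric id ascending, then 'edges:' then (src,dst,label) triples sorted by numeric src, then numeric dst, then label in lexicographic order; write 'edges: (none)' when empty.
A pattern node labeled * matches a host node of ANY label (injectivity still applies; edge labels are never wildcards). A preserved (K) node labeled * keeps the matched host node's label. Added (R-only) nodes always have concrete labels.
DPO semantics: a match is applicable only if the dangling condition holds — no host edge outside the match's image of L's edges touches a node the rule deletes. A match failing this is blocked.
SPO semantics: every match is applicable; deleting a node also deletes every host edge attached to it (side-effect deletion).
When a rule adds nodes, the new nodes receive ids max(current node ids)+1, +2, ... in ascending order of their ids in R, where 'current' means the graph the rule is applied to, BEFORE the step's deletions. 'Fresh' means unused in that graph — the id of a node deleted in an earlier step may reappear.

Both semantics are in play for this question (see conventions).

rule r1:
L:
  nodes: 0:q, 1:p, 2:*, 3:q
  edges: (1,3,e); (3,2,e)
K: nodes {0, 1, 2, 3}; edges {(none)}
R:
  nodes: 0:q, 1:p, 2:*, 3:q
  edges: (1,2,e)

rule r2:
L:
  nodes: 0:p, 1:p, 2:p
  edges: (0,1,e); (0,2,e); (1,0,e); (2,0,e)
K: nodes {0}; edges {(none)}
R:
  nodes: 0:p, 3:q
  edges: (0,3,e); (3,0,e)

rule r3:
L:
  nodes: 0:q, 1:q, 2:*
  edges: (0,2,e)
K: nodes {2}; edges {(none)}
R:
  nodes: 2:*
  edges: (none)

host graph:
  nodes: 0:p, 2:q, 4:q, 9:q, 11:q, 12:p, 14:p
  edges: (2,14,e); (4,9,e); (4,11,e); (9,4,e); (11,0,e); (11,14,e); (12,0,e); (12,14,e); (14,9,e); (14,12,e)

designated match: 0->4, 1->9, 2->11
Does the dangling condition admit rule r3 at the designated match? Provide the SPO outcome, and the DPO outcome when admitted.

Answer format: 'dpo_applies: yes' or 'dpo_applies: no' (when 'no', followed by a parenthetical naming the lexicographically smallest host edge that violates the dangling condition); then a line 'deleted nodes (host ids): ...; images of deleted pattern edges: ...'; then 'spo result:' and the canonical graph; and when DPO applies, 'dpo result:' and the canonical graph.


dpo_applies: no
(the rule deletes node 4, which keeps host edge (4,9,e) outside the match image — the dangling condition fails, DPO blocks; SPO proceeds and side-deletes such edges)
deleted nodes (host ids): 4, 9; images of deleted pattern edges: (4,11,e)
spo result:
nodes: 0:p, 2:q, 11:q, 12:p, 14:p
edges: (2,14,e); (11,0,e); (11,14,e); (12,0,e); (12,14,e); (14,12,e)


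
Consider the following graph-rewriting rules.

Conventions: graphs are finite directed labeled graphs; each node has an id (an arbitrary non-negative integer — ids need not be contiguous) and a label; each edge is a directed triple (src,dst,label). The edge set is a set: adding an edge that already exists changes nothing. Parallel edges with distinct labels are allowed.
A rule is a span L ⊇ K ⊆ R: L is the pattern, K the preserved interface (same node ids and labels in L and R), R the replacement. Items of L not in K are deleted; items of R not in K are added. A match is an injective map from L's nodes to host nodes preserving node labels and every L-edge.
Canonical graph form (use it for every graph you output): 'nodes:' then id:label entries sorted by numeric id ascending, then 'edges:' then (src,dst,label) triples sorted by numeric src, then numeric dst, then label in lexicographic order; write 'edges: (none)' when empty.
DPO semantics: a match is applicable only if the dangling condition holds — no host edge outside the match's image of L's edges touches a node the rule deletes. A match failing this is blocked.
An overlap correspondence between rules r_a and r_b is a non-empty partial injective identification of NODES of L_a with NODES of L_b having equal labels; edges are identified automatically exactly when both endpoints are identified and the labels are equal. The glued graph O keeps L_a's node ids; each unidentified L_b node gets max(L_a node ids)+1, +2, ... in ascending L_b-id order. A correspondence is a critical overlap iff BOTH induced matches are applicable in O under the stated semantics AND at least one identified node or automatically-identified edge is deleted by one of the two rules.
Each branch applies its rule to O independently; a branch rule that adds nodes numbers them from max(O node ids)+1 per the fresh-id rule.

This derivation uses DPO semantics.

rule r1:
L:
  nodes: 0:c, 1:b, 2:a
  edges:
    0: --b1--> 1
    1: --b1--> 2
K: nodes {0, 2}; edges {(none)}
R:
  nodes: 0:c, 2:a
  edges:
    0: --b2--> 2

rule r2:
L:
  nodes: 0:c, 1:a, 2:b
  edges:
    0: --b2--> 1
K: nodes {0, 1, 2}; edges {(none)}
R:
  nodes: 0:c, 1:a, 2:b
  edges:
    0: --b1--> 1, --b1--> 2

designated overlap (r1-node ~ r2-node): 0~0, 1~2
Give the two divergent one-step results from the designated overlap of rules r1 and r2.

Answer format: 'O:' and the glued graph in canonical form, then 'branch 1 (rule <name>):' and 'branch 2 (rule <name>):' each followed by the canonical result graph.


O:
nodes: 0:c, 1:b, 2:a, 3:a
edges: (0,1,b1); (0,3,b2); (1,2,b1)
branch 1 (rule r1):
nodes: 0:c, 2:a, 3:a
edges: (0,2,b2); (0,3,b2)
branch 2 (rule r2):
nodes: 0:c, 1:b, 2:a, 3:a
edges: (0,1,b1); (0,3,b1); (1,2,b1)


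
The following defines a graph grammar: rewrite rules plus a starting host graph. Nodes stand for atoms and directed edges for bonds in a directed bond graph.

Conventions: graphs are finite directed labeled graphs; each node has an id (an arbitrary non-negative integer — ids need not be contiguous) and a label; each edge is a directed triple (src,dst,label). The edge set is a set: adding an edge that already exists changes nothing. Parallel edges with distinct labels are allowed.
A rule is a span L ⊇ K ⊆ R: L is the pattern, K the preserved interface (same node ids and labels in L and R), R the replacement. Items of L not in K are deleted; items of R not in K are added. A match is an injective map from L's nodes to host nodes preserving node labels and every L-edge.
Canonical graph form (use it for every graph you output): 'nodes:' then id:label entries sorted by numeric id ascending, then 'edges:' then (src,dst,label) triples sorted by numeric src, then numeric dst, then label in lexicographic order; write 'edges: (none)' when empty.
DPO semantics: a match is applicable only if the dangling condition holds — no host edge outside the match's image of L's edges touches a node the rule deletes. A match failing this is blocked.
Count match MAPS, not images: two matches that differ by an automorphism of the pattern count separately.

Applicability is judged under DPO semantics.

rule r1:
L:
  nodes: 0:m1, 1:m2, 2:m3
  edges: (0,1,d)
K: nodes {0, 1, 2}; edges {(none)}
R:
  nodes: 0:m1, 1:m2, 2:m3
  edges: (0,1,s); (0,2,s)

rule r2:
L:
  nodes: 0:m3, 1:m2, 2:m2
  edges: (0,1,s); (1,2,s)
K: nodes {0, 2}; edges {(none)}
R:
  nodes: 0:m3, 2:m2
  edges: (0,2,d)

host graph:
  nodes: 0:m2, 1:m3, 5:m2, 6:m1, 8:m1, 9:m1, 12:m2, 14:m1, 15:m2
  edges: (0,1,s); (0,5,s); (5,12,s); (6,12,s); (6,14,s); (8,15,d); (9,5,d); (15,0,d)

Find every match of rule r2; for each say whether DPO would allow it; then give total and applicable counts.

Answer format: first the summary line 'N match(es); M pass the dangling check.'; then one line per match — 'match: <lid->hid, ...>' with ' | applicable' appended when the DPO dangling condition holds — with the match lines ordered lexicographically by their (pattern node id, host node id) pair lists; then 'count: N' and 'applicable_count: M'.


0 match(es); 0 pass the dangling check.
count: 0
applicable_count: 0


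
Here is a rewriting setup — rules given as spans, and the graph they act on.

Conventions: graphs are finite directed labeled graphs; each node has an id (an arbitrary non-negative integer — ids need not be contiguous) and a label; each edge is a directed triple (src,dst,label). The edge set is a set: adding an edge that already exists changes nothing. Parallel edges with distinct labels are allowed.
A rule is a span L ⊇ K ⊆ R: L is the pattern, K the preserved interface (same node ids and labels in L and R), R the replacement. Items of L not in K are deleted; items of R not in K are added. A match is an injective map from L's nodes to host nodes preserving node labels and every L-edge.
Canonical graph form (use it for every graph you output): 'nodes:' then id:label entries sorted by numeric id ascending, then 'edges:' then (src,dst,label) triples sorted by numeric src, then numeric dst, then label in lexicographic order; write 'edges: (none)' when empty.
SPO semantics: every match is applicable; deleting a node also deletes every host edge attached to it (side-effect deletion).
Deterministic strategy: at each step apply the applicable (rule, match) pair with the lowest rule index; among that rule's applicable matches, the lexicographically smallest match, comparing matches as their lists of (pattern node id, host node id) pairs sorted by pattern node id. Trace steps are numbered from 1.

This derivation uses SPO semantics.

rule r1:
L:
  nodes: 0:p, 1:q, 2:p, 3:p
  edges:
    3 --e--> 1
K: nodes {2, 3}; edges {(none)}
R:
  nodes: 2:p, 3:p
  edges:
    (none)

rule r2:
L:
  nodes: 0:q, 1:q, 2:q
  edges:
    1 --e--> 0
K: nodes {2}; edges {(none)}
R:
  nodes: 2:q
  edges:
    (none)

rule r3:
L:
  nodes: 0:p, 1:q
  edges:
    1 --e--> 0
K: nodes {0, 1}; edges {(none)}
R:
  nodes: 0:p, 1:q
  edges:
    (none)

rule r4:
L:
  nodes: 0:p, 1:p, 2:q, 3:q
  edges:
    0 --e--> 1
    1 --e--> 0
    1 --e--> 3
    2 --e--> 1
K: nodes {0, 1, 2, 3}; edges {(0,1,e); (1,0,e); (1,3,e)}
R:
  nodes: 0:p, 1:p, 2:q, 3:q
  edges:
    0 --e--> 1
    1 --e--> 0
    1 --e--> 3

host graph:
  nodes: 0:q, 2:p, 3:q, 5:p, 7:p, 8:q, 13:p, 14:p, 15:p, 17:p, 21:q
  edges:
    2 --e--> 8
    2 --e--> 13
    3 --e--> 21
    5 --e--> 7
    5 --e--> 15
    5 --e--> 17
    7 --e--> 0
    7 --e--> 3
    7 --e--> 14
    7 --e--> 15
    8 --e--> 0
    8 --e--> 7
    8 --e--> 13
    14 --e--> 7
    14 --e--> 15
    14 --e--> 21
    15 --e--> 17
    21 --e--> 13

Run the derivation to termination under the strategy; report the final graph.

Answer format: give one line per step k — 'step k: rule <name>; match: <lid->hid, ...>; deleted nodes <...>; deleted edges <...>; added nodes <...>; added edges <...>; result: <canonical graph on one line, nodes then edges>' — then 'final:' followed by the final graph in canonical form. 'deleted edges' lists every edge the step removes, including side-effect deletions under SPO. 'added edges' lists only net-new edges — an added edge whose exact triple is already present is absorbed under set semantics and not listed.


step 1: rule r1; match: 0->2, 1->0, 2->5, 3->7; deleted nodes 0, 2; deleted edges (2,8,e); (2,13,e); (7,0,e); (8,0,e); added nodes (none); added edges (none); result: nodes: 3:q, 5:p, 7:p, 8:q, 13:p, 14:p, 15:p, 17:p, 21:q edges: (3,21,e); (5,7,e); (5,15,e); (5,17,e); (7,3,e); (7,14,e); (7,15,e); (8,7,e); (8,13,e); (14,7,e); (14,15,e); (14,21,e); (15,17,e); (21,13,e)
step 2: rule r1; match: 0->5, 1->3, 2->13, 3->7; deleted nodes 3, 5; deleted edges (3,21,e); (5,7,e); (5,15,e); (5,17,e); (7,3,e); added nodes (none); added edges (none); result: nodes: 7:p, 8:q, 13:p, 14:p, 15:p, 17:p, 21:q edges: (7,14,e); (7,15,e); (8,7,e); (8,13,e); (14,7,e); (14,15,e); (14,21,e); (15,17,e); (21,13,e)
step 3: rule r1; match: 0->7, 1->21, 2->13, 3->14; deleted nodes 7, 21; deleted edges (7,14,e); (7,15,e); (8,7,e); (14,7,e); (14,21,e); (21,13,e); added nodes (none); added edges (none); result: nodes: 8:q, 13:p, 14:p, 15:p, 17:p edges: (8,13,e); (14,15,e); (15,17,e)
step 4: rule r3; match: 0->13, 1->8; deleted nodes (none); deleted edges (8,13,e); added nodes (none); added edges (none); result: nodes: 8:q, 13:p, 14:p, 15:p, 17:p edges: (14,15,e); (15,17,e)
final:
nodes: 8:q, 13:p, 14:p, 15:p, 17:p
edges: (14,15,e); (15,17,e)
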